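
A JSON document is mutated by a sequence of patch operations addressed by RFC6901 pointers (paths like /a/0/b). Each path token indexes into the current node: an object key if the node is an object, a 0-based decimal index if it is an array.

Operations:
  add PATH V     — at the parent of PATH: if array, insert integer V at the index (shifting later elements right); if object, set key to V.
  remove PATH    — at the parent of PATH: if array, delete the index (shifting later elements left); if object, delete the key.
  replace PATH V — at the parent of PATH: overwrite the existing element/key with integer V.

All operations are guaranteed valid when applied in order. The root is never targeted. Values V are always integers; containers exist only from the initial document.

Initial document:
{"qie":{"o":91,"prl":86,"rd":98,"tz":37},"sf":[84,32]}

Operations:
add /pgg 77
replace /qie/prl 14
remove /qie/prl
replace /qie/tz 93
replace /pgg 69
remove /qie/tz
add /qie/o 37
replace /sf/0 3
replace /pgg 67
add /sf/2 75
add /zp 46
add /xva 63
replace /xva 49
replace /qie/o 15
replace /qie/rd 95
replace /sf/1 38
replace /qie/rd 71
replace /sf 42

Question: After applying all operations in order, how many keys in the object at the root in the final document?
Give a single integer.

Answer: 5

Derivation:
After op 1 (add /pgg 77): {"pgg":77,"qie":{"o":91,"prl":86,"rd":98,"tz":37},"sf":[84,32]}
After op 2 (replace /qie/prl 14): {"pgg":77,"qie":{"o":91,"prl":14,"rd":98,"tz":37},"sf":[84,32]}
After op 3 (remove /qie/prl): {"pgg":77,"qie":{"o":91,"rd":98,"tz":37},"sf":[84,32]}
After op 4 (replace /qie/tz 93): {"pgg":77,"qie":{"o":91,"rd":98,"tz":93},"sf":[84,32]}
After op 5 (replace /pgg 69): {"pgg":69,"qie":{"o":91,"rd":98,"tz":93},"sf":[84,32]}
After op 6 (remove /qie/tz): {"pgg":69,"qie":{"o":91,"rd":98},"sf":[84,32]}
After op 7 (add /qie/o 37): {"pgg":69,"qie":{"o":37,"rd":98},"sf":[84,32]}
After op 8 (replace /sf/0 3): {"pgg":69,"qie":{"o":37,"rd":98},"sf":[3,32]}
After op 9 (replace /pgg 67): {"pgg":67,"qie":{"o":37,"rd":98},"sf":[3,32]}
After op 10 (add /sf/2 75): {"pgg":67,"qie":{"o":37,"rd":98},"sf":[3,32,75]}
After op 11 (add /zp 46): {"pgg":67,"qie":{"o":37,"rd":98},"sf":[3,32,75],"zp":46}
After op 12 (add /xva 63): {"pgg":67,"qie":{"o":37,"rd":98},"sf":[3,32,75],"xva":63,"zp":46}
After op 13 (replace /xva 49): {"pgg":67,"qie":{"o":37,"rd":98},"sf":[3,32,75],"xva":49,"zp":46}
After op 14 (replace /qie/o 15): {"pgg":67,"qie":{"o":15,"rd":98},"sf":[3,32,75],"xva":49,"zp":46}
After op 15 (replace /qie/rd 95): {"pgg":67,"qie":{"o":15,"rd":95},"sf":[3,32,75],"xva":49,"zp":46}
After op 16 (replace /sf/1 38): {"pgg":67,"qie":{"o":15,"rd":95},"sf":[3,38,75],"xva":49,"zp":46}
After op 17 (replace /qie/rd 71): {"pgg":67,"qie":{"o":15,"rd":71},"sf":[3,38,75],"xva":49,"zp":46}
After op 18 (replace /sf 42): {"pgg":67,"qie":{"o":15,"rd":71},"sf":42,"xva":49,"zp":46}
Size at the root: 5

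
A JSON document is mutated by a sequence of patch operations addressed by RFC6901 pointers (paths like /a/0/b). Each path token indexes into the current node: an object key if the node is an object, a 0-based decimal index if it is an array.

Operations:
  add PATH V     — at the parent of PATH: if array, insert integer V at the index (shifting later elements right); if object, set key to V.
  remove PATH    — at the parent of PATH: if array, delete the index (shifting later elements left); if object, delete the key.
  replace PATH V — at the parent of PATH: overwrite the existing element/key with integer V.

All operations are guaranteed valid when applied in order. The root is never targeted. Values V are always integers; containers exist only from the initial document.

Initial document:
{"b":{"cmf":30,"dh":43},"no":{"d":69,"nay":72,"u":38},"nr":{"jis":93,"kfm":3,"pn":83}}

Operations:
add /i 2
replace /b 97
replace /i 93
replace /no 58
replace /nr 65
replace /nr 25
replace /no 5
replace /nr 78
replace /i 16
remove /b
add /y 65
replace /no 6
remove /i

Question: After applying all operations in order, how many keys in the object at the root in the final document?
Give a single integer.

After op 1 (add /i 2): {"b":{"cmf":30,"dh":43},"i":2,"no":{"d":69,"nay":72,"u":38},"nr":{"jis":93,"kfm":3,"pn":83}}
After op 2 (replace /b 97): {"b":97,"i":2,"no":{"d":69,"nay":72,"u":38},"nr":{"jis":93,"kfm":3,"pn":83}}
After op 3 (replace /i 93): {"b":97,"i":93,"no":{"d":69,"nay":72,"u":38},"nr":{"jis":93,"kfm":3,"pn":83}}
After op 4 (replace /no 58): {"b":97,"i":93,"no":58,"nr":{"jis":93,"kfm":3,"pn":83}}
After op 5 (replace /nr 65): {"b":97,"i":93,"no":58,"nr":65}
After op 6 (replace /nr 25): {"b":97,"i":93,"no":58,"nr":25}
After op 7 (replace /no 5): {"b":97,"i":93,"no":5,"nr":25}
After op 8 (replace /nr 78): {"b":97,"i":93,"no":5,"nr":78}
After op 9 (replace /i 16): {"b":97,"i":16,"no":5,"nr":78}
After op 10 (remove /b): {"i":16,"no":5,"nr":78}
After op 11 (add /y 65): {"i":16,"no":5,"nr":78,"y":65}
After op 12 (replace /no 6): {"i":16,"no":6,"nr":78,"y":65}
After op 13 (remove /i): {"no":6,"nr":78,"y":65}
Size at the root: 3

Answer: 3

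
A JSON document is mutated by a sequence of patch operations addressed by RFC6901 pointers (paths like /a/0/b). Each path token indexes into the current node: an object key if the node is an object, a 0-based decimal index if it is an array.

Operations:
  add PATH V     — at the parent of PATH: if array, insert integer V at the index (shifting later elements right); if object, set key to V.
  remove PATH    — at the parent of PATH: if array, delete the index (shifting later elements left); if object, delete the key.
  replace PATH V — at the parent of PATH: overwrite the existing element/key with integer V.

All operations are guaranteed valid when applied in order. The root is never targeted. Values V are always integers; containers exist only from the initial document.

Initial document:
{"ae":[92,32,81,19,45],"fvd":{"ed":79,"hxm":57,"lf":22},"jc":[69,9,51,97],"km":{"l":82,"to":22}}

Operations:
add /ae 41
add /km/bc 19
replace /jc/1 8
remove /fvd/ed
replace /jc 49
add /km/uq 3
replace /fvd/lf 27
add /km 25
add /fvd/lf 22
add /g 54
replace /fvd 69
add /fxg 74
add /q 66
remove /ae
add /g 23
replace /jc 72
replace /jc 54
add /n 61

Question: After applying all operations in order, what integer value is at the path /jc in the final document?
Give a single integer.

Answer: 54

Derivation:
After op 1 (add /ae 41): {"ae":41,"fvd":{"ed":79,"hxm":57,"lf":22},"jc":[69,9,51,97],"km":{"l":82,"to":22}}
After op 2 (add /km/bc 19): {"ae":41,"fvd":{"ed":79,"hxm":57,"lf":22},"jc":[69,9,51,97],"km":{"bc":19,"l":82,"to":22}}
After op 3 (replace /jc/1 8): {"ae":41,"fvd":{"ed":79,"hxm":57,"lf":22},"jc":[69,8,51,97],"km":{"bc":19,"l":82,"to":22}}
After op 4 (remove /fvd/ed): {"ae":41,"fvd":{"hxm":57,"lf":22},"jc":[69,8,51,97],"km":{"bc":19,"l":82,"to":22}}
After op 5 (replace /jc 49): {"ae":41,"fvd":{"hxm":57,"lf":22},"jc":49,"km":{"bc":19,"l":82,"to":22}}
After op 6 (add /km/uq 3): {"ae":41,"fvd":{"hxm":57,"lf":22},"jc":49,"km":{"bc":19,"l":82,"to":22,"uq":3}}
After op 7 (replace /fvd/lf 27): {"ae":41,"fvd":{"hxm":57,"lf":27},"jc":49,"km":{"bc":19,"l":82,"to":22,"uq":3}}
After op 8 (add /km 25): {"ae":41,"fvd":{"hxm":57,"lf":27},"jc":49,"km":25}
After op 9 (add /fvd/lf 22): {"ae":41,"fvd":{"hxm":57,"lf":22},"jc":49,"km":25}
After op 10 (add /g 54): {"ae":41,"fvd":{"hxm":57,"lf":22},"g":54,"jc":49,"km":25}
After op 11 (replace /fvd 69): {"ae":41,"fvd":69,"g":54,"jc":49,"km":25}
After op 12 (add /fxg 74): {"ae":41,"fvd":69,"fxg":74,"g":54,"jc":49,"km":25}
After op 13 (add /q 66): {"ae":41,"fvd":69,"fxg":74,"g":54,"jc":49,"km":25,"q":66}
After op 14 (remove /ae): {"fvd":69,"fxg":74,"g":54,"jc":49,"km":25,"q":66}
After op 15 (add /g 23): {"fvd":69,"fxg":74,"g":23,"jc":49,"km":25,"q":66}
After op 16 (replace /jc 72): {"fvd":69,"fxg":74,"g":23,"jc":72,"km":25,"q":66}
After op 17 (replace /jc 54): {"fvd":69,"fxg":74,"g":23,"jc":54,"km":25,"q":66}
After op 18 (add /n 61): {"fvd":69,"fxg":74,"g":23,"jc":54,"km":25,"n":61,"q":66}
Value at /jc: 54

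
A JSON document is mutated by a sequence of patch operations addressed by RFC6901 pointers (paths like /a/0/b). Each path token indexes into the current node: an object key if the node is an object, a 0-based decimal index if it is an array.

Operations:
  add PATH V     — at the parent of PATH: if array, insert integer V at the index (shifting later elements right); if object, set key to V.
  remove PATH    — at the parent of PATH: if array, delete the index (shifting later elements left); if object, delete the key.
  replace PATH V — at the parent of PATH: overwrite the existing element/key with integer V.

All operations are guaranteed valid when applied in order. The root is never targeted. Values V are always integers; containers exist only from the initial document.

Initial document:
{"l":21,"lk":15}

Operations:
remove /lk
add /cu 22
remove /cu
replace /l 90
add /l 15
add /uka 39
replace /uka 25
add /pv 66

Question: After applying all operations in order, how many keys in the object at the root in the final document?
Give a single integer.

Answer: 3

Derivation:
After op 1 (remove /lk): {"l":21}
After op 2 (add /cu 22): {"cu":22,"l":21}
After op 3 (remove /cu): {"l":21}
After op 4 (replace /l 90): {"l":90}
After op 5 (add /l 15): {"l":15}
After op 6 (add /uka 39): {"l":15,"uka":39}
After op 7 (replace /uka 25): {"l":15,"uka":25}
After op 8 (add /pv 66): {"l":15,"pv":66,"uka":25}
Size at the root: 3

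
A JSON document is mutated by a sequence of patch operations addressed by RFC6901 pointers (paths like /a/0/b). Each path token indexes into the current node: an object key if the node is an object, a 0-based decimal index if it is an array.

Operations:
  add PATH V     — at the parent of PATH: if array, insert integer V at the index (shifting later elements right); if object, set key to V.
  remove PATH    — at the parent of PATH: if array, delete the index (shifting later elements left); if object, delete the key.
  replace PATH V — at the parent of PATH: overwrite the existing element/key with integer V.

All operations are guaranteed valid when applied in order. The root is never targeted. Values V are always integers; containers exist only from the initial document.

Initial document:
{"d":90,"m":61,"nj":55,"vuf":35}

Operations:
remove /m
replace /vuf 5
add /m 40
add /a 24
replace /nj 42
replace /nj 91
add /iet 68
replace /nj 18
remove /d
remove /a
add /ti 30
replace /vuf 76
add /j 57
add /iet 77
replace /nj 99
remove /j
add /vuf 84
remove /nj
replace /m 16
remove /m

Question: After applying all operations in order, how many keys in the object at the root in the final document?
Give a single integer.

After op 1 (remove /m): {"d":90,"nj":55,"vuf":35}
After op 2 (replace /vuf 5): {"d":90,"nj":55,"vuf":5}
After op 3 (add /m 40): {"d":90,"m":40,"nj":55,"vuf":5}
After op 4 (add /a 24): {"a":24,"d":90,"m":40,"nj":55,"vuf":5}
After op 5 (replace /nj 42): {"a":24,"d":90,"m":40,"nj":42,"vuf":5}
After op 6 (replace /nj 91): {"a":24,"d":90,"m":40,"nj":91,"vuf":5}
After op 7 (add /iet 68): {"a":24,"d":90,"iet":68,"m":40,"nj":91,"vuf":5}
After op 8 (replace /nj 18): {"a":24,"d":90,"iet":68,"m":40,"nj":18,"vuf":5}
After op 9 (remove /d): {"a":24,"iet":68,"m":40,"nj":18,"vuf":5}
After op 10 (remove /a): {"iet":68,"m":40,"nj":18,"vuf":5}
After op 11 (add /ti 30): {"iet":68,"m":40,"nj":18,"ti":30,"vuf":5}
After op 12 (replace /vuf 76): {"iet":68,"m":40,"nj":18,"ti":30,"vuf":76}
After op 13 (add /j 57): {"iet":68,"j":57,"m":40,"nj":18,"ti":30,"vuf":76}
After op 14 (add /iet 77): {"iet":77,"j":57,"m":40,"nj":18,"ti":30,"vuf":76}
After op 15 (replace /nj 99): {"iet":77,"j":57,"m":40,"nj":99,"ti":30,"vuf":76}
After op 16 (remove /j): {"iet":77,"m":40,"nj":99,"ti":30,"vuf":76}
After op 17 (add /vuf 84): {"iet":77,"m":40,"nj":99,"ti":30,"vuf":84}
After op 18 (remove /nj): {"iet":77,"m":40,"ti":30,"vuf":84}
After op 19 (replace /m 16): {"iet":77,"m":16,"ti":30,"vuf":84}
After op 20 (remove /m): {"iet":77,"ti":30,"vuf":84}
Size at the root: 3

Answer: 3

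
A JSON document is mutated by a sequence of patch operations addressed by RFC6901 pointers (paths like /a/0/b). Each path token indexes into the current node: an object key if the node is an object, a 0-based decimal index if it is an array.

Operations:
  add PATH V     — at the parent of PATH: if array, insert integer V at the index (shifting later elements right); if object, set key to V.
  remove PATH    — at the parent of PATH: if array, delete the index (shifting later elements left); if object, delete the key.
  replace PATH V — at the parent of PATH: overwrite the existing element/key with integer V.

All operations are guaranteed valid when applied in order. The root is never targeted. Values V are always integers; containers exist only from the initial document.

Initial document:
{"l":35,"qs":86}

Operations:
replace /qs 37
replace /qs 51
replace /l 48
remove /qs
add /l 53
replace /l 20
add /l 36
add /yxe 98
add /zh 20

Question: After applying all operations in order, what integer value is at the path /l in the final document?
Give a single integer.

Answer: 36

Derivation:
After op 1 (replace /qs 37): {"l":35,"qs":37}
After op 2 (replace /qs 51): {"l":35,"qs":51}
After op 3 (replace /l 48): {"l":48,"qs":51}
After op 4 (remove /qs): {"l":48}
After op 5 (add /l 53): {"l":53}
After op 6 (replace /l 20): {"l":20}
After op 7 (add /l 36): {"l":36}
After op 8 (add /yxe 98): {"l":36,"yxe":98}
After op 9 (add /zh 20): {"l":36,"yxe":98,"zh":20}
Value at /l: 36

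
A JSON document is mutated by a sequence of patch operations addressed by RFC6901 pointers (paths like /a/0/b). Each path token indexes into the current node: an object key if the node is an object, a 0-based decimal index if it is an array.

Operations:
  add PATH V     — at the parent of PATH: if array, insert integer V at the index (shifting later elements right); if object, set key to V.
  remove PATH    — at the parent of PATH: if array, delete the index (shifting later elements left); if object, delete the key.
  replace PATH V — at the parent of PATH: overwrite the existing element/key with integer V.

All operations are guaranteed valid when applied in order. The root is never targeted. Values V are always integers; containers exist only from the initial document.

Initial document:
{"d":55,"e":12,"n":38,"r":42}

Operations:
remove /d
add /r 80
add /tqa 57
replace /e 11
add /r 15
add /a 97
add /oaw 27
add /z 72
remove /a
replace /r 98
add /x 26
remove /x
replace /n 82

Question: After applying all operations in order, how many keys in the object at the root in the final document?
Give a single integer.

After op 1 (remove /d): {"e":12,"n":38,"r":42}
After op 2 (add /r 80): {"e":12,"n":38,"r":80}
After op 3 (add /tqa 57): {"e":12,"n":38,"r":80,"tqa":57}
After op 4 (replace /e 11): {"e":11,"n":38,"r":80,"tqa":57}
After op 5 (add /r 15): {"e":11,"n":38,"r":15,"tqa":57}
After op 6 (add /a 97): {"a":97,"e":11,"n":38,"r":15,"tqa":57}
After op 7 (add /oaw 27): {"a":97,"e":11,"n":38,"oaw":27,"r":15,"tqa":57}
After op 8 (add /z 72): {"a":97,"e":11,"n":38,"oaw":27,"r":15,"tqa":57,"z":72}
After op 9 (remove /a): {"e":11,"n":38,"oaw":27,"r":15,"tqa":57,"z":72}
After op 10 (replace /r 98): {"e":11,"n":38,"oaw":27,"r":98,"tqa":57,"z":72}
After op 11 (add /x 26): {"e":11,"n":38,"oaw":27,"r":98,"tqa":57,"x":26,"z":72}
After op 12 (remove /x): {"e":11,"n":38,"oaw":27,"r":98,"tqa":57,"z":72}
After op 13 (replace /n 82): {"e":11,"n":82,"oaw":27,"r":98,"tqa":57,"z":72}
Size at the root: 6

Answer: 6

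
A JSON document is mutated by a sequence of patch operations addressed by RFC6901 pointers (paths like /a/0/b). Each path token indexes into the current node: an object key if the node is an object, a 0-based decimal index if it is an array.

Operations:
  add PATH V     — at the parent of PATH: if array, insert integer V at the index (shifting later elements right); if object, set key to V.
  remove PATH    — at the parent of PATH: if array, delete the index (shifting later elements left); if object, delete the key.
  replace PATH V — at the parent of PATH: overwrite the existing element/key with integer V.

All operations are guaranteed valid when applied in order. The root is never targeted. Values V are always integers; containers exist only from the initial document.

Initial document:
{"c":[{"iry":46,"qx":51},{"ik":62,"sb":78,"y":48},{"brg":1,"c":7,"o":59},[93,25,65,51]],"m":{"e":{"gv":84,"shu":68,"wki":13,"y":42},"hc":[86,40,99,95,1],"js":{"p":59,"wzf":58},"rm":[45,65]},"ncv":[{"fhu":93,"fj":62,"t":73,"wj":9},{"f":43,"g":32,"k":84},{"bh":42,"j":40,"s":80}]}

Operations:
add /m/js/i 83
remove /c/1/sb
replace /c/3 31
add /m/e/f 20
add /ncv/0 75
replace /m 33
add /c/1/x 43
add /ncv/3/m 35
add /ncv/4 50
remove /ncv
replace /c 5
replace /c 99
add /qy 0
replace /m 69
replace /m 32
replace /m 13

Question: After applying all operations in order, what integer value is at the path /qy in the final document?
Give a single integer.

After op 1 (add /m/js/i 83): {"c":[{"iry":46,"qx":51},{"ik":62,"sb":78,"y":48},{"brg":1,"c":7,"o":59},[93,25,65,51]],"m":{"e":{"gv":84,"shu":68,"wki":13,"y":42},"hc":[86,40,99,95,1],"js":{"i":83,"p":59,"wzf":58},"rm":[45,65]},"ncv":[{"fhu":93,"fj":62,"t":73,"wj":9},{"f":43,"g":32,"k":84},{"bh":42,"j":40,"s":80}]}
After op 2 (remove /c/1/sb): {"c":[{"iry":46,"qx":51},{"ik":62,"y":48},{"brg":1,"c":7,"o":59},[93,25,65,51]],"m":{"e":{"gv":84,"shu":68,"wki":13,"y":42},"hc":[86,40,99,95,1],"js":{"i":83,"p":59,"wzf":58},"rm":[45,65]},"ncv":[{"fhu":93,"fj":62,"t":73,"wj":9},{"f":43,"g":32,"k":84},{"bh":42,"j":40,"s":80}]}
After op 3 (replace /c/3 31): {"c":[{"iry":46,"qx":51},{"ik":62,"y":48},{"brg":1,"c":7,"o":59},31],"m":{"e":{"gv":84,"shu":68,"wki":13,"y":42},"hc":[86,40,99,95,1],"js":{"i":83,"p":59,"wzf":58},"rm":[45,65]},"ncv":[{"fhu":93,"fj":62,"t":73,"wj":9},{"f":43,"g":32,"k":84},{"bh":42,"j":40,"s":80}]}
After op 4 (add /m/e/f 20): {"c":[{"iry":46,"qx":51},{"ik":62,"y":48},{"brg":1,"c":7,"o":59},31],"m":{"e":{"f":20,"gv":84,"shu":68,"wki":13,"y":42},"hc":[86,40,99,95,1],"js":{"i":83,"p":59,"wzf":58},"rm":[45,65]},"ncv":[{"fhu":93,"fj":62,"t":73,"wj":9},{"f":43,"g":32,"k":84},{"bh":42,"j":40,"s":80}]}
After op 5 (add /ncv/0 75): {"c":[{"iry":46,"qx":51},{"ik":62,"y":48},{"brg":1,"c":7,"o":59},31],"m":{"e":{"f":20,"gv":84,"shu":68,"wki":13,"y":42},"hc":[86,40,99,95,1],"js":{"i":83,"p":59,"wzf":58},"rm":[45,65]},"ncv":[75,{"fhu":93,"fj":62,"t":73,"wj":9},{"f":43,"g":32,"k":84},{"bh":42,"j":40,"s":80}]}
After op 6 (replace /m 33): {"c":[{"iry":46,"qx":51},{"ik":62,"y":48},{"brg":1,"c":7,"o":59},31],"m":33,"ncv":[75,{"fhu":93,"fj":62,"t":73,"wj":9},{"f":43,"g":32,"k":84},{"bh":42,"j":40,"s":80}]}
After op 7 (add /c/1/x 43): {"c":[{"iry":46,"qx":51},{"ik":62,"x":43,"y":48},{"brg":1,"c":7,"o":59},31],"m":33,"ncv":[75,{"fhu":93,"fj":62,"t":73,"wj":9},{"f":43,"g":32,"k":84},{"bh":42,"j":40,"s":80}]}
After op 8 (add /ncv/3/m 35): {"c":[{"iry":46,"qx":51},{"ik":62,"x":43,"y":48},{"brg":1,"c":7,"o":59},31],"m":33,"ncv":[75,{"fhu":93,"fj":62,"t":73,"wj":9},{"f":43,"g":32,"k":84},{"bh":42,"j":40,"m":35,"s":80}]}
After op 9 (add /ncv/4 50): {"c":[{"iry":46,"qx":51},{"ik":62,"x":43,"y":48},{"brg":1,"c":7,"o":59},31],"m":33,"ncv":[75,{"fhu":93,"fj":62,"t":73,"wj":9},{"f":43,"g":32,"k":84},{"bh":42,"j":40,"m":35,"s":80},50]}
After op 10 (remove /ncv): {"c":[{"iry":46,"qx":51},{"ik":62,"x":43,"y":48},{"brg":1,"c":7,"o":59},31],"m":33}
After op 11 (replace /c 5): {"c":5,"m":33}
After op 12 (replace /c 99): {"c":99,"m":33}
After op 13 (add /qy 0): {"c":99,"m":33,"qy":0}
After op 14 (replace /m 69): {"c":99,"m":69,"qy":0}
After op 15 (replace /m 32): {"c":99,"m":32,"qy":0}
After op 16 (replace /m 13): {"c":99,"m":13,"qy":0}
Value at /qy: 0

Answer: 0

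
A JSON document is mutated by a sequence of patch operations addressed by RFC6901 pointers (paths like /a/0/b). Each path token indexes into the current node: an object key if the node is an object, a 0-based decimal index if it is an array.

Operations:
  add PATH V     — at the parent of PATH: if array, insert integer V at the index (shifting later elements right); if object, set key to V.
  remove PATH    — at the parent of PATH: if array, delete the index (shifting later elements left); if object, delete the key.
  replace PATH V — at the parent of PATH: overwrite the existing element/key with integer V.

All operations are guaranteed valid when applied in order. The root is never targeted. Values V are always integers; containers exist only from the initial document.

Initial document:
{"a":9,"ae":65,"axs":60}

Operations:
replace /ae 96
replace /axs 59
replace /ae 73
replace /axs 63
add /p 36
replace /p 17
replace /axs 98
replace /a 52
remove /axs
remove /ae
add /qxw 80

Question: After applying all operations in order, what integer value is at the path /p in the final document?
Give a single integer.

Answer: 17

Derivation:
After op 1 (replace /ae 96): {"a":9,"ae":96,"axs":60}
After op 2 (replace /axs 59): {"a":9,"ae":96,"axs":59}
After op 3 (replace /ae 73): {"a":9,"ae":73,"axs":59}
After op 4 (replace /axs 63): {"a":9,"ae":73,"axs":63}
After op 5 (add /p 36): {"a":9,"ae":73,"axs":63,"p":36}
After op 6 (replace /p 17): {"a":9,"ae":73,"axs":63,"p":17}
After op 7 (replace /axs 98): {"a":9,"ae":73,"axs":98,"p":17}
After op 8 (replace /a 52): {"a":52,"ae":73,"axs":98,"p":17}
After op 9 (remove /axs): {"a":52,"ae":73,"p":17}
After op 10 (remove /ae): {"a":52,"p":17}
After op 11 (add /qxw 80): {"a":52,"p":17,"qxw":80}
Value at /p: 17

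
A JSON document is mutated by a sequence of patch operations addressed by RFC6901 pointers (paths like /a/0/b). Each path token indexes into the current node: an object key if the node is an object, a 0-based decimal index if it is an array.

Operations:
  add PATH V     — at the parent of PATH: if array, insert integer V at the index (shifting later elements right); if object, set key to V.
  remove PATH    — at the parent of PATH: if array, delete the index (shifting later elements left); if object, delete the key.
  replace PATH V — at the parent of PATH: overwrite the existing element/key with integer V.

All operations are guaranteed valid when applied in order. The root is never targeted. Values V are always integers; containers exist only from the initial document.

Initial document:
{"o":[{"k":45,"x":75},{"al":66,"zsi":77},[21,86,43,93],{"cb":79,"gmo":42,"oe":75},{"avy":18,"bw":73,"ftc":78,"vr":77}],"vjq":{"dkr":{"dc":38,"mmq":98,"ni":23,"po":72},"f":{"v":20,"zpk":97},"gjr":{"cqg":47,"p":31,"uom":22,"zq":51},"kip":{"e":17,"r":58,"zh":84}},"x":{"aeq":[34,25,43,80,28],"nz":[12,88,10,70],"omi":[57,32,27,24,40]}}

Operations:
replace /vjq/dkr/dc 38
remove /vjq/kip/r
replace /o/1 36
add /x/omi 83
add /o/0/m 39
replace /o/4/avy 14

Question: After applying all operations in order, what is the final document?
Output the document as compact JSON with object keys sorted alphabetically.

After op 1 (replace /vjq/dkr/dc 38): {"o":[{"k":45,"x":75},{"al":66,"zsi":77},[21,86,43,93],{"cb":79,"gmo":42,"oe":75},{"avy":18,"bw":73,"ftc":78,"vr":77}],"vjq":{"dkr":{"dc":38,"mmq":98,"ni":23,"po":72},"f":{"v":20,"zpk":97},"gjr":{"cqg":47,"p":31,"uom":22,"zq":51},"kip":{"e":17,"r":58,"zh":84}},"x":{"aeq":[34,25,43,80,28],"nz":[12,88,10,70],"omi":[57,32,27,24,40]}}
After op 2 (remove /vjq/kip/r): {"o":[{"k":45,"x":75},{"al":66,"zsi":77},[21,86,43,93],{"cb":79,"gmo":42,"oe":75},{"avy":18,"bw":73,"ftc":78,"vr":77}],"vjq":{"dkr":{"dc":38,"mmq":98,"ni":23,"po":72},"f":{"v":20,"zpk":97},"gjr":{"cqg":47,"p":31,"uom":22,"zq":51},"kip":{"e":17,"zh":84}},"x":{"aeq":[34,25,43,80,28],"nz":[12,88,10,70],"omi":[57,32,27,24,40]}}
After op 3 (replace /o/1 36): {"o":[{"k":45,"x":75},36,[21,86,43,93],{"cb":79,"gmo":42,"oe":75},{"avy":18,"bw":73,"ftc":78,"vr":77}],"vjq":{"dkr":{"dc":38,"mmq":98,"ni":23,"po":72},"f":{"v":20,"zpk":97},"gjr":{"cqg":47,"p":31,"uom":22,"zq":51},"kip":{"e":17,"zh":84}},"x":{"aeq":[34,25,43,80,28],"nz":[12,88,10,70],"omi":[57,32,27,24,40]}}
After op 4 (add /x/omi 83): {"o":[{"k":45,"x":75},36,[21,86,43,93],{"cb":79,"gmo":42,"oe":75},{"avy":18,"bw":73,"ftc":78,"vr":77}],"vjq":{"dkr":{"dc":38,"mmq":98,"ni":23,"po":72},"f":{"v":20,"zpk":97},"gjr":{"cqg":47,"p":31,"uom":22,"zq":51},"kip":{"e":17,"zh":84}},"x":{"aeq":[34,25,43,80,28],"nz":[12,88,10,70],"omi":83}}
After op 5 (add /o/0/m 39): {"o":[{"k":45,"m":39,"x":75},36,[21,86,43,93],{"cb":79,"gmo":42,"oe":75},{"avy":18,"bw":73,"ftc":78,"vr":77}],"vjq":{"dkr":{"dc":38,"mmq":98,"ni":23,"po":72},"f":{"v":20,"zpk":97},"gjr":{"cqg":47,"p":31,"uom":22,"zq":51},"kip":{"e":17,"zh":84}},"x":{"aeq":[34,25,43,80,28],"nz":[12,88,10,70],"omi":83}}
After op 6 (replace /o/4/avy 14): {"o":[{"k":45,"m":39,"x":75},36,[21,86,43,93],{"cb":79,"gmo":42,"oe":75},{"avy":14,"bw":73,"ftc":78,"vr":77}],"vjq":{"dkr":{"dc":38,"mmq":98,"ni":23,"po":72},"f":{"v":20,"zpk":97},"gjr":{"cqg":47,"p":31,"uom":22,"zq":51},"kip":{"e":17,"zh":84}},"x":{"aeq":[34,25,43,80,28],"nz":[12,88,10,70],"omi":83}}

Answer: {"o":[{"k":45,"m":39,"x":75},36,[21,86,43,93],{"cb":79,"gmo":42,"oe":75},{"avy":14,"bw":73,"ftc":78,"vr":77}],"vjq":{"dkr":{"dc":38,"mmq":98,"ni":23,"po":72},"f":{"v":20,"zpk":97},"gjr":{"cqg":47,"p":31,"uom":22,"zq":51},"kip":{"e":17,"zh":84}},"x":{"aeq":[34,25,43,80,28],"nz":[12,88,10,70],"omi":83}}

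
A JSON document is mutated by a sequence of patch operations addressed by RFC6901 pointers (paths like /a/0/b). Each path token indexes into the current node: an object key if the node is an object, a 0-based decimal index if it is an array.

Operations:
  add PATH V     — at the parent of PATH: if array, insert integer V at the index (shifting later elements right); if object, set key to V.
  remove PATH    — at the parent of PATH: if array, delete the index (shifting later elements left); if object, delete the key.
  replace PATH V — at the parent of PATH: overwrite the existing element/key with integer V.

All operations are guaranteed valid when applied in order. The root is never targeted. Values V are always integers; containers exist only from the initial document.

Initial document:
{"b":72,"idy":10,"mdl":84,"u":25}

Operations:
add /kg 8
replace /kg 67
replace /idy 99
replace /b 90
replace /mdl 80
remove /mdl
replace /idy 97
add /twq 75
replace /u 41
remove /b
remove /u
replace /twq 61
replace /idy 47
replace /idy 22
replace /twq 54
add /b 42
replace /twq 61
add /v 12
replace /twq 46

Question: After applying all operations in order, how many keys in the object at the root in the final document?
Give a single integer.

After op 1 (add /kg 8): {"b":72,"idy":10,"kg":8,"mdl":84,"u":25}
After op 2 (replace /kg 67): {"b":72,"idy":10,"kg":67,"mdl":84,"u":25}
After op 3 (replace /idy 99): {"b":72,"idy":99,"kg":67,"mdl":84,"u":25}
After op 4 (replace /b 90): {"b":90,"idy":99,"kg":67,"mdl":84,"u":25}
After op 5 (replace /mdl 80): {"b":90,"idy":99,"kg":67,"mdl":80,"u":25}
After op 6 (remove /mdl): {"b":90,"idy":99,"kg":67,"u":25}
After op 7 (replace /idy 97): {"b":90,"idy":97,"kg":67,"u":25}
After op 8 (add /twq 75): {"b":90,"idy":97,"kg":67,"twq":75,"u":25}
After op 9 (replace /u 41): {"b":90,"idy":97,"kg":67,"twq":75,"u":41}
After op 10 (remove /b): {"idy":97,"kg":67,"twq":75,"u":41}
After op 11 (remove /u): {"idy":97,"kg":67,"twq":75}
After op 12 (replace /twq 61): {"idy":97,"kg":67,"twq":61}
After op 13 (replace /idy 47): {"idy":47,"kg":67,"twq":61}
After op 14 (replace /idy 22): {"idy":22,"kg":67,"twq":61}
After op 15 (replace /twq 54): {"idy":22,"kg":67,"twq":54}
After op 16 (add /b 42): {"b":42,"idy":22,"kg":67,"twq":54}
After op 17 (replace /twq 61): {"b":42,"idy":22,"kg":67,"twq":61}
After op 18 (add /v 12): {"b":42,"idy":22,"kg":67,"twq":61,"v":12}
After op 19 (replace /twq 46): {"b":42,"idy":22,"kg":67,"twq":46,"v":12}
Size at the root: 5

Answer: 5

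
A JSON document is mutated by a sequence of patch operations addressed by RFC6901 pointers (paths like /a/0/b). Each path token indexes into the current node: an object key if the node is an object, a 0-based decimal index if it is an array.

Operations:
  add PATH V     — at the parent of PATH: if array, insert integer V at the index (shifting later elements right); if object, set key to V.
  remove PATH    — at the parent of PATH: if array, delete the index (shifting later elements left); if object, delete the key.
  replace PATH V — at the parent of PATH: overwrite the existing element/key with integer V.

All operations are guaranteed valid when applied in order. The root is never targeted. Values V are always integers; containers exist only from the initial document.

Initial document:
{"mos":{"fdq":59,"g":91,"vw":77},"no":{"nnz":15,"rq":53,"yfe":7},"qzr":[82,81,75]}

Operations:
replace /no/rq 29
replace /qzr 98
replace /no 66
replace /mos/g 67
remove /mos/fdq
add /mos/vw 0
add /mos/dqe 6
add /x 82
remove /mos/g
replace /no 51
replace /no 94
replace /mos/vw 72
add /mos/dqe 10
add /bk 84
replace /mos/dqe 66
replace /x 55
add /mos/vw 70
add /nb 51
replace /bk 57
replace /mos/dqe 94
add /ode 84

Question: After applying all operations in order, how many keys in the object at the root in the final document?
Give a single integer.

After op 1 (replace /no/rq 29): {"mos":{"fdq":59,"g":91,"vw":77},"no":{"nnz":15,"rq":29,"yfe":7},"qzr":[82,81,75]}
After op 2 (replace /qzr 98): {"mos":{"fdq":59,"g":91,"vw":77},"no":{"nnz":15,"rq":29,"yfe":7},"qzr":98}
After op 3 (replace /no 66): {"mos":{"fdq":59,"g":91,"vw":77},"no":66,"qzr":98}
After op 4 (replace /mos/g 67): {"mos":{"fdq":59,"g":67,"vw":77},"no":66,"qzr":98}
After op 5 (remove /mos/fdq): {"mos":{"g":67,"vw":77},"no":66,"qzr":98}
After op 6 (add /mos/vw 0): {"mos":{"g":67,"vw":0},"no":66,"qzr":98}
After op 7 (add /mos/dqe 6): {"mos":{"dqe":6,"g":67,"vw":0},"no":66,"qzr":98}
After op 8 (add /x 82): {"mos":{"dqe":6,"g":67,"vw":0},"no":66,"qzr":98,"x":82}
After op 9 (remove /mos/g): {"mos":{"dqe":6,"vw":0},"no":66,"qzr":98,"x":82}
After op 10 (replace /no 51): {"mos":{"dqe":6,"vw":0},"no":51,"qzr":98,"x":82}
After op 11 (replace /no 94): {"mos":{"dqe":6,"vw":0},"no":94,"qzr":98,"x":82}
After op 12 (replace /mos/vw 72): {"mos":{"dqe":6,"vw":72},"no":94,"qzr":98,"x":82}
After op 13 (add /mos/dqe 10): {"mos":{"dqe":10,"vw":72},"no":94,"qzr":98,"x":82}
After op 14 (add /bk 84): {"bk":84,"mos":{"dqe":10,"vw":72},"no":94,"qzr":98,"x":82}
After op 15 (replace /mos/dqe 66): {"bk":84,"mos":{"dqe":66,"vw":72},"no":94,"qzr":98,"x":82}
After op 16 (replace /x 55): {"bk":84,"mos":{"dqe":66,"vw":72},"no":94,"qzr":98,"x":55}
After op 17 (add /mos/vw 70): {"bk":84,"mos":{"dqe":66,"vw":70},"no":94,"qzr":98,"x":55}
After op 18 (add /nb 51): {"bk":84,"mos":{"dqe":66,"vw":70},"nb":51,"no":94,"qzr":98,"x":55}
After op 19 (replace /bk 57): {"bk":57,"mos":{"dqe":66,"vw":70},"nb":51,"no":94,"qzr":98,"x":55}
After op 20 (replace /mos/dqe 94): {"bk":57,"mos":{"dqe":94,"vw":70},"nb":51,"no":94,"qzr":98,"x":55}
After op 21 (add /ode 84): {"bk":57,"mos":{"dqe":94,"vw":70},"nb":51,"no":94,"ode":84,"qzr":98,"x":55}
Size at the root: 7

Answer: 7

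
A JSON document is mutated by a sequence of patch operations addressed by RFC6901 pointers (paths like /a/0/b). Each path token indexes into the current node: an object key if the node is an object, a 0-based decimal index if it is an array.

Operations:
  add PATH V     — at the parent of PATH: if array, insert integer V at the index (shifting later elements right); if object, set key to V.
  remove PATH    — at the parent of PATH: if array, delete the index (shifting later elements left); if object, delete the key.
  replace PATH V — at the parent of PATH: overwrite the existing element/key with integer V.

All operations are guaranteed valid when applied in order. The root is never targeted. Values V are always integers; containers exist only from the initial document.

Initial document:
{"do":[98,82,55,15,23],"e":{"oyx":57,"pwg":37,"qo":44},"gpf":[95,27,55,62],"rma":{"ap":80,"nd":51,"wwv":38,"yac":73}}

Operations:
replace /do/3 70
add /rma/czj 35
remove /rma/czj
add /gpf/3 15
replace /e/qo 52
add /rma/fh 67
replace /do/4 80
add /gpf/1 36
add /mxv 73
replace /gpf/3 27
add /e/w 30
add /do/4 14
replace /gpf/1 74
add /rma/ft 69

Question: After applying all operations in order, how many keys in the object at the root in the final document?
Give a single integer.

Answer: 5

Derivation:
After op 1 (replace /do/3 70): {"do":[98,82,55,70,23],"e":{"oyx":57,"pwg":37,"qo":44},"gpf":[95,27,55,62],"rma":{"ap":80,"nd":51,"wwv":38,"yac":73}}
After op 2 (add /rma/czj 35): {"do":[98,82,55,70,23],"e":{"oyx":57,"pwg":37,"qo":44},"gpf":[95,27,55,62],"rma":{"ap":80,"czj":35,"nd":51,"wwv":38,"yac":73}}
After op 3 (remove /rma/czj): {"do":[98,82,55,70,23],"e":{"oyx":57,"pwg":37,"qo":44},"gpf":[95,27,55,62],"rma":{"ap":80,"nd":51,"wwv":38,"yac":73}}
After op 4 (add /gpf/3 15): {"do":[98,82,55,70,23],"e":{"oyx":57,"pwg":37,"qo":44},"gpf":[95,27,55,15,62],"rma":{"ap":80,"nd":51,"wwv":38,"yac":73}}
After op 5 (replace /e/qo 52): {"do":[98,82,55,70,23],"e":{"oyx":57,"pwg":37,"qo":52},"gpf":[95,27,55,15,62],"rma":{"ap":80,"nd":51,"wwv":38,"yac":73}}
After op 6 (add /rma/fh 67): {"do":[98,82,55,70,23],"e":{"oyx":57,"pwg":37,"qo":52},"gpf":[95,27,55,15,62],"rma":{"ap":80,"fh":67,"nd":51,"wwv":38,"yac":73}}
After op 7 (replace /do/4 80): {"do":[98,82,55,70,80],"e":{"oyx":57,"pwg":37,"qo":52},"gpf":[95,27,55,15,62],"rma":{"ap":80,"fh":67,"nd":51,"wwv":38,"yac":73}}
After op 8 (add /gpf/1 36): {"do":[98,82,55,70,80],"e":{"oyx":57,"pwg":37,"qo":52},"gpf":[95,36,27,55,15,62],"rma":{"ap":80,"fh":67,"nd":51,"wwv":38,"yac":73}}
After op 9 (add /mxv 73): {"do":[98,82,55,70,80],"e":{"oyx":57,"pwg":37,"qo":52},"gpf":[95,36,27,55,15,62],"mxv":73,"rma":{"ap":80,"fh":67,"nd":51,"wwv":38,"yac":73}}
After op 10 (replace /gpf/3 27): {"do":[98,82,55,70,80],"e":{"oyx":57,"pwg":37,"qo":52},"gpf":[95,36,27,27,15,62],"mxv":73,"rma":{"ap":80,"fh":67,"nd":51,"wwv":38,"yac":73}}
After op 11 (add /e/w 30): {"do":[98,82,55,70,80],"e":{"oyx":57,"pwg":37,"qo":52,"w":30},"gpf":[95,36,27,27,15,62],"mxv":73,"rma":{"ap":80,"fh":67,"nd":51,"wwv":38,"yac":73}}
After op 12 (add /do/4 14): {"do":[98,82,55,70,14,80],"e":{"oyx":57,"pwg":37,"qo":52,"w":30},"gpf":[95,36,27,27,15,62],"mxv":73,"rma":{"ap":80,"fh":67,"nd":51,"wwv":38,"yac":73}}
After op 13 (replace /gpf/1 74): {"do":[98,82,55,70,14,80],"e":{"oyx":57,"pwg":37,"qo":52,"w":30},"gpf":[95,74,27,27,15,62],"mxv":73,"rma":{"ap":80,"fh":67,"nd":51,"wwv":38,"yac":73}}
After op 14 (add /rma/ft 69): {"do":[98,82,55,70,14,80],"e":{"oyx":57,"pwg":37,"qo":52,"w":30},"gpf":[95,74,27,27,15,62],"mxv":73,"rma":{"ap":80,"fh":67,"ft":69,"nd":51,"wwv":38,"yac":73}}
Size at the root: 5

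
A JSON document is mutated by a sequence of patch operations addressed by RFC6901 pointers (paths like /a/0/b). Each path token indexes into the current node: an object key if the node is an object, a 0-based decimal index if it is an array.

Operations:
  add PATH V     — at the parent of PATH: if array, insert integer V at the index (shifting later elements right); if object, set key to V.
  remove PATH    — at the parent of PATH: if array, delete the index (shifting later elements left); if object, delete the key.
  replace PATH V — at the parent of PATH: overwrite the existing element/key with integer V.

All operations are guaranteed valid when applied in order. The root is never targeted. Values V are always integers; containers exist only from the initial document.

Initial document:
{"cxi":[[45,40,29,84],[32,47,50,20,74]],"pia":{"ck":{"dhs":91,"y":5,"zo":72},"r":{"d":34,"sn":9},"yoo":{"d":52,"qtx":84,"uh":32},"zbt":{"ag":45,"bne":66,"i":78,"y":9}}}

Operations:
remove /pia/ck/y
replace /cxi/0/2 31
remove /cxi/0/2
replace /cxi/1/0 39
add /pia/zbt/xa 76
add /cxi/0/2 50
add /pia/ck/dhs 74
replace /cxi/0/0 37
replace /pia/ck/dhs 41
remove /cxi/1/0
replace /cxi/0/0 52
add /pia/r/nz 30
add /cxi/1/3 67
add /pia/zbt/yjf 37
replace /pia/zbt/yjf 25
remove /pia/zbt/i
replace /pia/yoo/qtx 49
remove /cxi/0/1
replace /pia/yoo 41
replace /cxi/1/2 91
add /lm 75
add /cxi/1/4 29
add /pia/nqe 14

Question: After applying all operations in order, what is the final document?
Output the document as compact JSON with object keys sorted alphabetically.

Answer: {"cxi":[[52,50,84],[47,50,91,67,29,74]],"lm":75,"pia":{"ck":{"dhs":41,"zo":72},"nqe":14,"r":{"d":34,"nz":30,"sn":9},"yoo":41,"zbt":{"ag":45,"bne":66,"xa":76,"y":9,"yjf":25}}}

Derivation:
After op 1 (remove /pia/ck/y): {"cxi":[[45,40,29,84],[32,47,50,20,74]],"pia":{"ck":{"dhs":91,"zo":72},"r":{"d":34,"sn":9},"yoo":{"d":52,"qtx":84,"uh":32},"zbt":{"ag":45,"bne":66,"i":78,"y":9}}}
After op 2 (replace /cxi/0/2 31): {"cxi":[[45,40,31,84],[32,47,50,20,74]],"pia":{"ck":{"dhs":91,"zo":72},"r":{"d":34,"sn":9},"yoo":{"d":52,"qtx":84,"uh":32},"zbt":{"ag":45,"bne":66,"i":78,"y":9}}}
After op 3 (remove /cxi/0/2): {"cxi":[[45,40,84],[32,47,50,20,74]],"pia":{"ck":{"dhs":91,"zo":72},"r":{"d":34,"sn":9},"yoo":{"d":52,"qtx":84,"uh":32},"zbt":{"ag":45,"bne":66,"i":78,"y":9}}}
After op 4 (replace /cxi/1/0 39): {"cxi":[[45,40,84],[39,47,50,20,74]],"pia":{"ck":{"dhs":91,"zo":72},"r":{"d":34,"sn":9},"yoo":{"d":52,"qtx":84,"uh":32},"zbt":{"ag":45,"bne":66,"i":78,"y":9}}}
After op 5 (add /pia/zbt/xa 76): {"cxi":[[45,40,84],[39,47,50,20,74]],"pia":{"ck":{"dhs":91,"zo":72},"r":{"d":34,"sn":9},"yoo":{"d":52,"qtx":84,"uh":32},"zbt":{"ag":45,"bne":66,"i":78,"xa":76,"y":9}}}
After op 6 (add /cxi/0/2 50): {"cxi":[[45,40,50,84],[39,47,50,20,74]],"pia":{"ck":{"dhs":91,"zo":72},"r":{"d":34,"sn":9},"yoo":{"d":52,"qtx":84,"uh":32},"zbt":{"ag":45,"bne":66,"i":78,"xa":76,"y":9}}}
After op 7 (add /pia/ck/dhs 74): {"cxi":[[45,40,50,84],[39,47,50,20,74]],"pia":{"ck":{"dhs":74,"zo":72},"r":{"d":34,"sn":9},"yoo":{"d":52,"qtx":84,"uh":32},"zbt":{"ag":45,"bne":66,"i":78,"xa":76,"y":9}}}
After op 8 (replace /cxi/0/0 37): {"cxi":[[37,40,50,84],[39,47,50,20,74]],"pia":{"ck":{"dhs":74,"zo":72},"r":{"d":34,"sn":9},"yoo":{"d":52,"qtx":84,"uh":32},"zbt":{"ag":45,"bne":66,"i":78,"xa":76,"y":9}}}
After op 9 (replace /pia/ck/dhs 41): {"cxi":[[37,40,50,84],[39,47,50,20,74]],"pia":{"ck":{"dhs":41,"zo":72},"r":{"d":34,"sn":9},"yoo":{"d":52,"qtx":84,"uh":32},"zbt":{"ag":45,"bne":66,"i":78,"xa":76,"y":9}}}
After op 10 (remove /cxi/1/0): {"cxi":[[37,40,50,84],[47,50,20,74]],"pia":{"ck":{"dhs":41,"zo":72},"r":{"d":34,"sn":9},"yoo":{"d":52,"qtx":84,"uh":32},"zbt":{"ag":45,"bne":66,"i":78,"xa":76,"y":9}}}
After op 11 (replace /cxi/0/0 52): {"cxi":[[52,40,50,84],[47,50,20,74]],"pia":{"ck":{"dhs":41,"zo":72},"r":{"d":34,"sn":9},"yoo":{"d":52,"qtx":84,"uh":32},"zbt":{"ag":45,"bne":66,"i":78,"xa":76,"y":9}}}
After op 12 (add /pia/r/nz 30): {"cxi":[[52,40,50,84],[47,50,20,74]],"pia":{"ck":{"dhs":41,"zo":72},"r":{"d":34,"nz":30,"sn":9},"yoo":{"d":52,"qtx":84,"uh":32},"zbt":{"ag":45,"bne":66,"i":78,"xa":76,"y":9}}}
After op 13 (add /cxi/1/3 67): {"cxi":[[52,40,50,84],[47,50,20,67,74]],"pia":{"ck":{"dhs":41,"zo":72},"r":{"d":34,"nz":30,"sn":9},"yoo":{"d":52,"qtx":84,"uh":32},"zbt":{"ag":45,"bne":66,"i":78,"xa":76,"y":9}}}
After op 14 (add /pia/zbt/yjf 37): {"cxi":[[52,40,50,84],[47,50,20,67,74]],"pia":{"ck":{"dhs":41,"zo":72},"r":{"d":34,"nz":30,"sn":9},"yoo":{"d":52,"qtx":84,"uh":32},"zbt":{"ag":45,"bne":66,"i":78,"xa":76,"y":9,"yjf":37}}}
After op 15 (replace /pia/zbt/yjf 25): {"cxi":[[52,40,50,84],[47,50,20,67,74]],"pia":{"ck":{"dhs":41,"zo":72},"r":{"d":34,"nz":30,"sn":9},"yoo":{"d":52,"qtx":84,"uh":32},"zbt":{"ag":45,"bne":66,"i":78,"xa":76,"y":9,"yjf":25}}}
After op 16 (remove /pia/zbt/i): {"cxi":[[52,40,50,84],[47,50,20,67,74]],"pia":{"ck":{"dhs":41,"zo":72},"r":{"d":34,"nz":30,"sn":9},"yoo":{"d":52,"qtx":84,"uh":32},"zbt":{"ag":45,"bne":66,"xa":76,"y":9,"yjf":25}}}
After op 17 (replace /pia/yoo/qtx 49): {"cxi":[[52,40,50,84],[47,50,20,67,74]],"pia":{"ck":{"dhs":41,"zo":72},"r":{"d":34,"nz":30,"sn":9},"yoo":{"d":52,"qtx":49,"uh":32},"zbt":{"ag":45,"bne":66,"xa":76,"y":9,"yjf":25}}}
After op 18 (remove /cxi/0/1): {"cxi":[[52,50,84],[47,50,20,67,74]],"pia":{"ck":{"dhs":41,"zo":72},"r":{"d":34,"nz":30,"sn":9},"yoo":{"d":52,"qtx":49,"uh":32},"zbt":{"ag":45,"bne":66,"xa":76,"y":9,"yjf":25}}}
After op 19 (replace /pia/yoo 41): {"cxi":[[52,50,84],[47,50,20,67,74]],"pia":{"ck":{"dhs":41,"zo":72},"r":{"d":34,"nz":30,"sn":9},"yoo":41,"zbt":{"ag":45,"bne":66,"xa":76,"y":9,"yjf":25}}}
After op 20 (replace /cxi/1/2 91): {"cxi":[[52,50,84],[47,50,91,67,74]],"pia":{"ck":{"dhs":41,"zo":72},"r":{"d":34,"nz":30,"sn":9},"yoo":41,"zbt":{"ag":45,"bne":66,"xa":76,"y":9,"yjf":25}}}
After op 21 (add /lm 75): {"cxi":[[52,50,84],[47,50,91,67,74]],"lm":75,"pia":{"ck":{"dhs":41,"zo":72},"r":{"d":34,"nz":30,"sn":9},"yoo":41,"zbt":{"ag":45,"bne":66,"xa":76,"y":9,"yjf":25}}}
After op 22 (add /cxi/1/4 29): {"cxi":[[52,50,84],[47,50,91,67,29,74]],"lm":75,"pia":{"ck":{"dhs":41,"zo":72},"r":{"d":34,"nz":30,"sn":9},"yoo":41,"zbt":{"ag":45,"bne":66,"xa":76,"y":9,"yjf":25}}}
After op 23 (add /pia/nqe 14): {"cxi":[[52,50,84],[47,50,91,67,29,74]],"lm":75,"pia":{"ck":{"dhs":41,"zo":72},"nqe":14,"r":{"d":34,"nz":30,"sn":9},"yoo":41,"zbt":{"ag":45,"bne":66,"xa":76,"y":9,"yjf":25}}}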